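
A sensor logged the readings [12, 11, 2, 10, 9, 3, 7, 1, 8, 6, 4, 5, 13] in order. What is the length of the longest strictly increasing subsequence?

5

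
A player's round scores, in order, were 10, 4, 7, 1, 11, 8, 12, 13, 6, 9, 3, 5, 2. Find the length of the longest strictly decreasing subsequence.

Let dp[i] be the longest strictly decreasing subsequence ending at i:
i:      1  2  3  4  5  6  7  8  9 10 11 12 13
a[i]:  10  4  7  1 11  8 12 13  6  9  3  5  2
dp:     1  2  2  3  1  2  1  1  3  2  4  4  5
Maximum is 5.

5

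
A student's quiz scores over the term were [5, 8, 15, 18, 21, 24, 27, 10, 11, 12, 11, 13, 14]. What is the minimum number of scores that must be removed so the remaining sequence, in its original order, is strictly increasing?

6

Fewest deletions = n − (longest strictly increasing subsequence).
Patience tails:
5 → extends → [5]
8 → extends → [5, 8]
15 → extends → [5, 8, 15]
18 → extends → [5, 8, 15, 18]
21 → extends → [5, 8, 15, 18, 21]
24 → extends → [5, 8, 15, 18, 21, 24]
27 → extends → [5, 8, 15, 18, 21, 24, 27]
10 → replaces 15 → [5, 8, 10, 18, 21, 24, 27]
11 → replaces 18 → [5, 8, 10, 11, 21, 24, 27]
12 → replaces 21 → [5, 8, 10, 11, 12, 24, 27]
11 → already a tail → [5, 8, 10, 11, 12, 24, 27]
13 → replaces 24 → [5, 8, 10, 11, 12, 13, 27]
14 → replaces 27 → [5, 8, 10, 11, 12, 13, 14]
Longest strictly increasing subsequence has length 7, so deletions = 13 − 7 = 6.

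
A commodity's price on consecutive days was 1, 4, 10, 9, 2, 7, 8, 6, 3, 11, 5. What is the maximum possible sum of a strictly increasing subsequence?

31

Let S[i] be the best sum of a strictly increasing subsequence ending at i:
i:      1  2  3  4  5  6  7  8  9 10 11
a[i]:   1  4 10  9  2  7  8  6  3 11  5
S:      1  5 15 14  3 12 20 11  6 31 11
Maximum is 31 (e.g. 1 + 4 + 7 + 8 + 11).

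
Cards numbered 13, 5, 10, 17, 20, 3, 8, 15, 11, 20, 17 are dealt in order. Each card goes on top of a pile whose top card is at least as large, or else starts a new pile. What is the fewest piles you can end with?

4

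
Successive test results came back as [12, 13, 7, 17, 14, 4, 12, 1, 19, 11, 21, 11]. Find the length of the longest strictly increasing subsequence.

5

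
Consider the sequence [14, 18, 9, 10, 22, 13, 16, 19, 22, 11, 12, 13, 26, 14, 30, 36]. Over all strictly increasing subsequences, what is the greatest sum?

Let S[i] be the best sum of a strictly increasing subsequence ending at i:
i:       1   2   3   4   5   6   7   8   9  10  11  12  13  14  15  16
a[i]:   14  18   9  10  22  13  16  19  22  11  12  13  26  14  30  36
S:      14  32   9  19  54  32  48  67  89  30  42  55 115  69 145 181
Maximum is 181 (e.g. 9 + 10 + 13 + 16 + 19 + 22 + 26 + 30 + 36).

181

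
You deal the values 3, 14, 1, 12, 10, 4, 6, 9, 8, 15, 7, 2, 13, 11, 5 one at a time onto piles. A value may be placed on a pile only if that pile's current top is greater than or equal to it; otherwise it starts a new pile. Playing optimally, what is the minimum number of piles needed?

5

Place each on the leftmost legal pile:
3 → new pile 1 (tops now [3])
14 → new pile 2 (tops now [3, 14])
1 → pile 1 (tops now [1, 14])
12 → pile 2 (tops now [1, 12])
10 → pile 2 (tops now [1, 10])
4 → pile 2 (tops now [1, 4])
6 → new pile 3 (tops now [1, 4, 6])
9 → new pile 4 (tops now [1, 4, 6, 9])
8 → pile 4 (tops now [1, 4, 6, 8])
15 → new pile 5 (tops now [1, 4, 6, 8, 15])
7 → pile 4 (tops now [1, 4, 6, 7, 15])
2 → pile 2 (tops now [1, 2, 6, 7, 15])
13 → pile 5 (tops now [1, 2, 6, 7, 13])
11 → pile 5 (tops now [1, 2, 6, 7, 11])
5 → pile 3 (tops now [1, 2, 5, 7, 11])
Five piles.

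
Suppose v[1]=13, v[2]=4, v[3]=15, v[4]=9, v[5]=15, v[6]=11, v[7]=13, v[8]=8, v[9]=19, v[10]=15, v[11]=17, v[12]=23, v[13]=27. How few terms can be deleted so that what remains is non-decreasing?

5

Fewest deletions = n − (longest non-decreasing subsequence).
Patience tails:
13 → extends → [13]
4 → replaces 13 → [4]
15 → extends → [4, 15]
9 → replaces 15 → [4, 9]
15 → extends → [4, 9, 15]
11 → replaces 15 → [4, 9, 11]
13 → extends → [4, 9, 11, 13]
8 → replaces 9 → [4, 8, 11, 13]
19 → extends → [4, 8, 11, 13, 19]
15 → replaces 19 → [4, 8, 11, 13, 15]
17 → extends → [4, 8, 11, 13, 15, 17]
23 → extends → [4, 8, 11, 13, 15, 17, 23]
27 → extends → [4, 8, 11, 13, 15, 17, 23, 27]
Longest non-decreasing subsequence has length 8, so deletions = 13 − 8 = 5.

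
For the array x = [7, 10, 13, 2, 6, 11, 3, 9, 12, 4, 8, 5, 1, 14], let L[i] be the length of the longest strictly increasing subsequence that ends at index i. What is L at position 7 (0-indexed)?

3

dp[i] = 1 + max{dp[j] : j<i, x[j]<x[i]} (or 1 if no such j):
i:      0  1  2  3  4  5  6  7  8  9 10 11 12 13
x[i]:   7 10 13  2  6 11  3  9 12  4  8  5  1 14
dp:     1  2  3  1  2  3  2  3  4  3  4  4  1  5
At index 7 the value is 3.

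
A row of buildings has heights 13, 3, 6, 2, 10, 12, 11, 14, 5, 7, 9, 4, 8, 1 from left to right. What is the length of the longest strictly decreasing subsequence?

6

Negate each value so 'decreasing' becomes 'increasing', then run patience tails on the negated sequence:
-13 → extends → [-13]
-3 → extends → [-13, -3]
-6 → replaces -3 → [-13, -6]
-2 → extends → [-13, -6, -2]
-10 → replaces -6 → [-13, -10, -2]
-12 → replaces -10 → [-13, -12, -2]
-11 → replaces -2 → [-13, -12, -11]
-14 → replaces -13 → [-14, -12, -11]
-5 → extends → [-14, -12, -11, -5]
-7 → replaces -5 → [-14, -12, -11, -7]
-9 → replaces -7 → [-14, -12, -11, -9]
-4 → extends → [-14, -12, -11, -9, -4]
-8 → replaces -4 → [-14, -12, -11, -9, -8]
-1 → extends → [-14, -12, -11, -9, -8, -1]
Six tails, so the longest strictly decreasing subsequence of the original has length 6.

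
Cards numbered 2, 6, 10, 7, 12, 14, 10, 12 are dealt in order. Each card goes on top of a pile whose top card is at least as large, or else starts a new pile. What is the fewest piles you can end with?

5

The minimum number of non-increasing subsequences covering a sequence equals the length of its longest strictly increasing subsequence.
LIS length is 5 (e.g. 2, 6, 10, 12, 14), so 5 piles are needed.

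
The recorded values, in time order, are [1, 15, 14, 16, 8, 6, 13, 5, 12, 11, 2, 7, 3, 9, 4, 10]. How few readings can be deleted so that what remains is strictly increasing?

11

Fewest deletions = n − (longest strictly increasing subsequence).
Patience tails:
1 → extends → [1]
15 → extends → [1, 15]
14 → replaces 15 → [1, 14]
16 → extends → [1, 14, 16]
8 → replaces 14 → [1, 8, 16]
6 → replaces 8 → [1, 6, 16]
13 → replaces 16 → [1, 6, 13]
5 → replaces 6 → [1, 5, 13]
12 → replaces 13 → [1, 5, 12]
11 → replaces 12 → [1, 5, 11]
2 → replaces 5 → [1, 2, 11]
7 → replaces 11 → [1, 2, 7]
3 → replaces 7 → [1, 2, 3]
9 → extends → [1, 2, 3, 9]
4 → replaces 9 → [1, 2, 3, 4]
10 → extends → [1, 2, 3, 4, 10]
Longest strictly increasing subsequence has length 5, so deletions = 16 − 5 = 11.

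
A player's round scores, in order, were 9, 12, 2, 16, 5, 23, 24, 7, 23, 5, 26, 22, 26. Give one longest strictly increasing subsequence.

Patience tails give the LIS length; then backtrack through the dp parents:
9 → extends → [9]
12 → extends → [9, 12]
2 → replaces 9 → [2, 12]
16 → extends → [2, 12, 16]
5 → replaces 12 → [2, 5, 16]
23 → extends → [2, 5, 16, 23]
24 → extends → [2, 5, 16, 23, 24]
7 → replaces 16 → [2, 5, 7, 23, 24]
23 → already a tail → [2, 5, 7, 23, 24]
5 → already a tail → [2, 5, 7, 23, 24]
26 → extends → [2, 5, 7, 23, 24, 26]
22 → replaces 23 → [2, 5, 7, 22, 24, 26]
26 → already a tail → [2, 5, 7, 22, 24, 26]
Length 6; one witness is 9, 12, 16, 23, 24, 26.

9, 12, 16, 23, 24, 26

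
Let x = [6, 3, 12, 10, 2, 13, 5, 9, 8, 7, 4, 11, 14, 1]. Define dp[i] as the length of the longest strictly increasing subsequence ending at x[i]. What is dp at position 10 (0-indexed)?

dp[i] = 1 + max{dp[j] : j<i, x[j]<x[i]} (or 1 if no such j):
i:      0  1  2  3  4  5  6  7  8  9 10 11 12 13
x[i]:   6  3 12 10  2 13  5  9  8  7  4 11 14  1
dp:     1  1  2  2  1  3  2  3  3  3  2  4  5  1
At index 10 the value is 2.

2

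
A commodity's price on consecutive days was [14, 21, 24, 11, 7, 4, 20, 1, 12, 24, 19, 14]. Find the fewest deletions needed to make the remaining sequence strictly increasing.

Fewest deletions = n − (longest strictly increasing subsequence).
i:      1  2  3  4  5  6  7  8  9 10 11 12
a[i]:  14 21 24 11  7  4 20  1 12 24 19 14
dp:     1  2  3  1  1  1  2  1  2  3  3  3
max dp = 3, so deletions = 12 − 3 = 9.

9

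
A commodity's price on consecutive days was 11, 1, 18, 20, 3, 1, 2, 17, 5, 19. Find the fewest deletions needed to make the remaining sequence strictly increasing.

6

Fewest deletions = n − (longest strictly increasing subsequence).
Patience tails:
11 → extends → [11]
1 → replaces 11 → [1]
18 → extends → [1, 18]
20 → extends → [1, 18, 20]
3 → replaces 18 → [1, 3, 20]
1 → already a tail → [1, 3, 20]
2 → replaces 3 → [1, 2, 20]
17 → replaces 20 → [1, 2, 17]
5 → replaces 17 → [1, 2, 5]
19 → extends → [1, 2, 5, 19]
Longest strictly increasing subsequence has length 4, so deletions = 10 − 4 = 6.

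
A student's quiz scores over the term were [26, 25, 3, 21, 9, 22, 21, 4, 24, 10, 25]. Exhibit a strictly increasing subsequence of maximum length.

Patience tails give the LIS length; then backtrack through the dp parents:
26 → extends → [26]
25 → replaces 26 → [25]
3 → replaces 25 → [3]
21 → extends → [3, 21]
9 → replaces 21 → [3, 9]
22 → extends → [3, 9, 22]
21 → replaces 22 → [3, 9, 21]
4 → replaces 9 → [3, 4, 21]
24 → extends → [3, 4, 21, 24]
10 → replaces 21 → [3, 4, 10, 24]
25 → extends → [3, 4, 10, 24, 25]
Length 5; one witness is 3, 21, 22, 24, 25.

3, 21, 22, 24, 25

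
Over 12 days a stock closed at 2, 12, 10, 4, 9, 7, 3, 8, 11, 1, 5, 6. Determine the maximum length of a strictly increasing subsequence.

5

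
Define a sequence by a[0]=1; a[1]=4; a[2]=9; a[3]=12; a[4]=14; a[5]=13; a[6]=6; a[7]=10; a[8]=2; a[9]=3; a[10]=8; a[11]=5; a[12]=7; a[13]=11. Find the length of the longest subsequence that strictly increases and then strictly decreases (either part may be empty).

inc[i] = longest strictly increasing subsequence ending at i; dec[i] = longest strictly decreasing subsequence starting at i:
i:      0  1  2  3  4  5  6  7  8  9 10 11 12 13
a[i]:   1  4  9 12 14 13  6 10  2  3  8  5  7 11
inc:    1  2  3  4  5  5  3  4  2  3  4  4  5  6
dec:    1  2  3  4  5  4  2  3  1  1  2  1  1  1
Best peak at i=4 (value 14): inc=5, dec=5, length 5+5−1 = 9.

9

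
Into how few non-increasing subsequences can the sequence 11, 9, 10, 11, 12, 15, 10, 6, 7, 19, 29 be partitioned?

7

Place each on the leftmost legal pile:
11 → new pile 1 (tops now [11])
9 → pile 1 (tops now [9])
10 → new pile 2 (tops now [9, 10])
11 → new pile 3 (tops now [9, 10, 11])
12 → new pile 4 (tops now [9, 10, 11, 12])
15 → new pile 5 (tops now [9, 10, 11, 12, 15])
10 → pile 2 (tops now [9, 10, 11, 12, 15])
6 → pile 1 (tops now [6, 10, 11, 12, 15])
7 → pile 2 (tops now [6, 7, 11, 12, 15])
19 → new pile 6 (tops now [6, 7, 11, 12, 15, 19])
29 → new pile 7 (tops now [6, 7, 11, 12, 15, 19, 29])
Seven piles.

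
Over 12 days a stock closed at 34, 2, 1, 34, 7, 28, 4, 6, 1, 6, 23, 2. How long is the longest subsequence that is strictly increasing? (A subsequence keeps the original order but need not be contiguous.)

Let dp[i] be the length of the longest such subsequence ending at index i:
i:      1  2  3  4  5  6  7  8  9 10 11 12
a[i]:  34  2  1 34  7 28  4  6  1  6 23  2
dp:     1  1  1  2  2  3  2  3  1  3  4  2
Maximum dp value is 4.

4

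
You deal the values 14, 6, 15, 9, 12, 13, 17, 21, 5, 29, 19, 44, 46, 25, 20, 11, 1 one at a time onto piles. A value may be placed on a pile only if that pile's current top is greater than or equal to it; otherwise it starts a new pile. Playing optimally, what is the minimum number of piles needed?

9

Place each on the leftmost legal pile:
14 → new pile 1 (tops now [14])
6 → pile 1 (tops now [6])
15 → new pile 2 (tops now [6, 15])
9 → pile 2 (tops now [6, 9])
12 → new pile 3 (tops now [6, 9, 12])
13 → new pile 4 (tops now [6, 9, 12, 13])
17 → new pile 5 (tops now [6, 9, 12, 13, 17])
21 → new pile 6 (tops now [6, 9, 12, 13, 17, 21])
5 → pile 1 (tops now [5, 9, 12, 13, 17, 21])
29 → new pile 7 (tops now [5, 9, 12, 13, 17, 21, 29])
19 → pile 6 (tops now [5, 9, 12, 13, 17, 19, 29])
44 → new pile 8 (tops now [5, 9, 12, 13, 17, 19, 29, 44])
46 → new pile 9 (tops now [5, 9, 12, 13, 17, 19, 29, 44, 46])
25 → pile 7 (tops now [5, 9, 12, 13, 17, 19, 25, 44, 46])
20 → pile 7 (tops now [5, 9, 12, 13, 17, 19, 20, 44, 46])
11 → pile 3 (tops now [5, 9, 11, 13, 17, 19, 20, 44, 46])
1 → pile 1 (tops now [1, 9, 11, 13, 17, 19, 20, 44, 46])
Nine piles.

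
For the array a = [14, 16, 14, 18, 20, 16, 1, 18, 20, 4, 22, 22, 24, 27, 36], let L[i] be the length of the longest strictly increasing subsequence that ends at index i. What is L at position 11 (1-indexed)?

dp[i] = 1 + max{dp[j] : j<i, a[j]<a[i]} (or 1 if no such j):
i:      1  2  3  4  5  6  7  8  9 10 11 12 13 14 15
a[i]:  14 16 14 18 20 16  1 18 20  4 22 22 24 27 36
dp:     1  2  1  3  4  2  1  3  4  2  5  5  6  7  8
At index 11 the value is 5.

5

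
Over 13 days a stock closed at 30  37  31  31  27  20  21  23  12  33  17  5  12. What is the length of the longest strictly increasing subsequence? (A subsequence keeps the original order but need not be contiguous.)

4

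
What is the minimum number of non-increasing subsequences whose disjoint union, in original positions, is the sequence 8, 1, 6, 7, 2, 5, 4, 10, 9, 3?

4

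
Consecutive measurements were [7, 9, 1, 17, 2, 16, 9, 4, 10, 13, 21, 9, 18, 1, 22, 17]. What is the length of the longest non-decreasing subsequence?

7

Track the smallest tail for each achievable length (allowing ties):
7 → extends → [7]
9 → extends → [7, 9]
1 → replaces 7 → [1, 9]
17 → extends → [1, 9, 17]
2 → replaces 9 → [1, 2, 17]
16 → replaces 17 → [1, 2, 16]
9 → replaces 16 → [1, 2, 9]
4 → replaces 9 → [1, 2, 4]
10 → extends → [1, 2, 4, 10]
13 → extends → [1, 2, 4, 10, 13]
21 → extends → [1, 2, 4, 10, 13, 21]
9 → replaces 10 → [1, 2, 4, 9, 13, 21]
18 → replaces 21 → [1, 2, 4, 9, 13, 18]
1 → replaces 2 → [1, 1, 4, 9, 13, 18]
22 → extends → [1, 1, 4, 9, 13, 18, 22]
17 → replaces 18 → [1, 1, 4, 9, 13, 17, 22]
Seven tails, so the longest non-decreasing subsequence has length 7 (e.g. 7, 9, 9, 10, 13, 21, 22).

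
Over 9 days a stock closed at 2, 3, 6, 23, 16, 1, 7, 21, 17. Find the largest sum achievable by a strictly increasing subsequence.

48

Let S[i] be the best sum of a strictly increasing subsequence ending at i:
i:      1  2  3  4  5  6  7  8  9
a[i]:   2  3  6 23 16  1  7 21 17
S:      2  5 11 34 27  1 18 48 44
Maximum is 48 (e.g. 2 + 3 + 6 + 16 + 21).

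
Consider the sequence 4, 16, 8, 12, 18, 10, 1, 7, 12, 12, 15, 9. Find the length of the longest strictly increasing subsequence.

Track the smallest tail for each achievable length (strict):
4 → extends → [4]
16 → extends → [4, 16]
8 → replaces 16 → [4, 8]
12 → extends → [4, 8, 12]
18 → extends → [4, 8, 12, 18]
10 → replaces 12 → [4, 8, 10, 18]
1 → replaces 4 → [1, 8, 10, 18]
7 → replaces 8 → [1, 7, 10, 18]
12 → replaces 18 → [1, 7, 10, 12]
12 → already a tail → [1, 7, 10, 12]
15 → extends → [1, 7, 10, 12, 15]
9 → replaces 10 → [1, 7, 9, 12, 15]
Five tails, so the longest strictly increasing subsequence has length 5 (e.g. 4, 8, 10, 12, 15).

5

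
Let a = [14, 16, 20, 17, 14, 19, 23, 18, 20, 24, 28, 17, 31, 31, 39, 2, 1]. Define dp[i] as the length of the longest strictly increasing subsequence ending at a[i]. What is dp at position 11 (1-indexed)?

7

dp[i] = 1 + max{dp[j] : j<i, a[j]<a[i]} (or 1 if no such j):
i:      1  2  3  4  5  6  7  8  9 10 11 12 13 14 15 16 17
a[i]:  14 16 20 17 14 19 23 18 20 24 28 17 31 31 39  2  1
dp:     1  2  3  3  1  4  5  4  5  6  7  3  8  8  9  1  1
At index 11 the value is 7.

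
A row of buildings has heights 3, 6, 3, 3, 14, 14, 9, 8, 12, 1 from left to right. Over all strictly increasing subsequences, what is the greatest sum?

Let S[i] be the best sum of a strictly increasing subsequence ending at i:
i:      1  2  3  4  5  6  7  8  9 10
a[i]:   3  6  3  3 14 14  9  8 12  1
S:      3  9  3  3 23 23 18 17 30  1
Maximum is 30 (e.g. 3 + 6 + 9 + 12).

30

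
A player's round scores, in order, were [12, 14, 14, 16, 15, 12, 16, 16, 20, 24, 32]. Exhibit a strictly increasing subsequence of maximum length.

12, 14, 15, 16, 20, 24, 32

Patience tails give the LIS length; then backtrack through the dp parents:
12 → extends → [12]
14 → extends → [12, 14]
14 → already a tail → [12, 14]
16 → extends → [12, 14, 16]
15 → replaces 16 → [12, 14, 15]
12 → already a tail → [12, 14, 15]
16 → extends → [12, 14, 15, 16]
16 → already a tail → [12, 14, 15, 16]
20 → extends → [12, 14, 15, 16, 20]
24 → extends → [12, 14, 15, 16, 20, 24]
32 → extends → [12, 14, 15, 16, 20, 24, 32]
Length 7; one witness is 12, 14, 15, 16, 20, 24, 32.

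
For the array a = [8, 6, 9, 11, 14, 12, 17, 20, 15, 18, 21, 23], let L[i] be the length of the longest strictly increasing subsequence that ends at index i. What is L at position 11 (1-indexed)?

dp[i] = 1 + max{dp[j] : j<i, a[j]<a[i]} (or 1 if no such j):
i:      1  2  3  4  5  6  7  8  9 10 11 12
a[i]:   8  6  9 11 14 12 17 20 15 18 21 23
dp:     1  1  2  3  4  4  5  6  5  6  7  8
At index 11 the value is 7.

7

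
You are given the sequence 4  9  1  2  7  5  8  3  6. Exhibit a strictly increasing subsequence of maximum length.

1, 2, 7, 8

Patience tails give the LIS length; then backtrack through the dp parents:
4 → extends → [4]
9 → extends → [4, 9]
1 → replaces 4 → [1, 9]
2 → replaces 9 → [1, 2]
7 → extends → [1, 2, 7]
5 → replaces 7 → [1, 2, 5]
8 → extends → [1, 2, 5, 8]
3 → replaces 5 → [1, 2, 3, 8]
6 → replaces 8 → [1, 2, 3, 6]
Length 4; one witness is 1, 2, 7, 8.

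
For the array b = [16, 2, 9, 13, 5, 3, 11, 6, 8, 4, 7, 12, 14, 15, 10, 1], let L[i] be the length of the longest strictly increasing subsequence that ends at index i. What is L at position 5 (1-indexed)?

dp[i] = 1 + max{dp[j] : j<i, b[j]<b[i]} (or 1 if no such j):
i:      1  2  3  4  5  6  7  8  9 10 11 12 13 14 15 16
b[i]:  16  2  9 13  5  3 11  6  8  4  7 12 14 15 10  1
dp:     1  1  2  3  2  2  3  3  4  3  4  5  6  7  5  1
At index 5 the value is 2.

2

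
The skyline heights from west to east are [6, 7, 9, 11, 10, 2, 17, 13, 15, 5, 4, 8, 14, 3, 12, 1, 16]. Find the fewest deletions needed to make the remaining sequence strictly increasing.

10

Fewest deletions = n − (longest strictly increasing subsequence).
i:      1  2  3  4  5  6  7  8  9 10 11 12 13 14 15 16 17
a[i]:   6  7  9 11 10  2 17 13 15  5  4  8 14  3 12  1 16
dp:     1  2  3  4  4  1  5  5  6  2  2  3  6  2  5  1  7
max dp = 7, so deletions = 17 − 7 = 10.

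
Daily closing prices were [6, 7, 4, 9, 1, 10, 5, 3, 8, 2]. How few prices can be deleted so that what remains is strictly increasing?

6

Fewest deletions = n − (longest strictly increasing subsequence).
Patience tails:
6 → extends → [6]
7 → extends → [6, 7]
4 → replaces 6 → [4, 7]
9 → extends → [4, 7, 9]
1 → replaces 4 → [1, 7, 9]
10 → extends → [1, 7, 9, 10]
5 → replaces 7 → [1, 5, 9, 10]
3 → replaces 5 → [1, 3, 9, 10]
8 → replaces 9 → [1, 3, 8, 10]
2 → replaces 3 → [1, 2, 8, 10]
Longest strictly increasing subsequence has length 4, so deletions = 10 − 4 = 6.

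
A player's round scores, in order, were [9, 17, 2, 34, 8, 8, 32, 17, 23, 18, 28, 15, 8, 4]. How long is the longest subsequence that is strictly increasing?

5

Track the smallest tail for each achievable length (strict):
9 → extends → [9]
17 → extends → [9, 17]
2 → replaces 9 → [2, 17]
34 → extends → [2, 17, 34]
8 → replaces 17 → [2, 8, 34]
8 → already a tail → [2, 8, 34]
32 → replaces 34 → [2, 8, 32]
17 → replaces 32 → [2, 8, 17]
23 → extends → [2, 8, 17, 23]
18 → replaces 23 → [2, 8, 17, 18]
28 → extends → [2, 8, 17, 18, 28]
15 → replaces 17 → [2, 8, 15, 18, 28]
8 → already a tail → [2, 8, 15, 18, 28]
4 → replaces 8 → [2, 4, 15, 18, 28]
Five tails, so the longest strictly increasing subsequence has length 5 (e.g. 2, 8, 17, 23, 28).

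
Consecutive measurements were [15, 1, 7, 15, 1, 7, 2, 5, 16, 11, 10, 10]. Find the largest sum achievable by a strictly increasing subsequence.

Let S[i] be the best sum of a strictly increasing subsequence ending at i:
i:      1  2  3  4  5  6  7  8  9 10 11 12
a[i]:  15  1  7 15  1  7  2  5 16 11 10 10
S:     15  1  8 23  1  8  3  8 39 19 18 18
Maximum is 39 (e.g. 1 + 7 + 15 + 16).

39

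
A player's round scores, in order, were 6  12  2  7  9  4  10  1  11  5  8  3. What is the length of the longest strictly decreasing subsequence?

4

Negate each value so 'decreasing' becomes 'increasing', then run patience tails on the negated sequence:
-6 → extends → [-6]
-12 → replaces -6 → [-12]
-2 → extends → [-12, -2]
-7 → replaces -2 → [-12, -7]
-9 → replaces -7 → [-12, -9]
-4 → extends → [-12, -9, -4]
-10 → replaces -9 → [-12, -10, -4]
-1 → extends → [-12, -10, -4, -1]
-11 → replaces -10 → [-12, -11, -4, -1]
-5 → replaces -4 → [-12, -11, -5, -1]
-8 → replaces -5 → [-12, -11, -8, -1]
-3 → replaces -1 → [-12, -11, -8, -3]
Four tails, so the longest strictly decreasing subsequence of the original has length 4.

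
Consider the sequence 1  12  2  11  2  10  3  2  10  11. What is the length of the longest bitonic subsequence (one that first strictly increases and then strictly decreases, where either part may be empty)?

6

inc[i] = longest strictly increasing subsequence ending at i; dec[i] = longest strictly decreasing subsequence starting at i:
i:      1  2  3  4  5  6  7  8  9 10
a[i]:   1 12  2 11  2 10  3  2 10 11
inc:    1  2  2  3  2  3  3  2  4  5
dec:    1  5  1  4  1  3  2  1  1  1
Best peak at i=2 (value 12): inc=2, dec=5, length 2+5−1 = 6.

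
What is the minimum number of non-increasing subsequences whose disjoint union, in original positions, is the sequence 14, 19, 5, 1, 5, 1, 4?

The minimum number of non-increasing subsequences covering a sequence equals the length of its longest strictly increasing subsequence.
LIS length is 2 (e.g. 14, 19), so 2 piles are needed.

2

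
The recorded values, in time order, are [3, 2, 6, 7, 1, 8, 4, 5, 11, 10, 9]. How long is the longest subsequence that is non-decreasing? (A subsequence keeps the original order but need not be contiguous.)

Track the smallest tail for each achievable length (allowing ties):
3 → extends → [3]
2 → replaces 3 → [2]
6 → extends → [2, 6]
7 → extends → [2, 6, 7]
1 → replaces 2 → [1, 6, 7]
8 → extends → [1, 6, 7, 8]
4 → replaces 6 → [1, 4, 7, 8]
5 → replaces 7 → [1, 4, 5, 8]
11 → extends → [1, 4, 5, 8, 11]
10 → replaces 11 → [1, 4, 5, 8, 10]
9 → replaces 10 → [1, 4, 5, 8, 9]
Five tails, so the longest non-decreasing subsequence has length 5 (e.g. 3, 6, 7, 8, 11).

5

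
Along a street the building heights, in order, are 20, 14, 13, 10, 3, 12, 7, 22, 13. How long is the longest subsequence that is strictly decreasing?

5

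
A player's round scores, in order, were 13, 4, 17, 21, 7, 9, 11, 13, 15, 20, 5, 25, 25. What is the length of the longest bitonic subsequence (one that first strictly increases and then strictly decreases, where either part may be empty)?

8

inc[i] = longest strictly increasing subsequence ending at i; dec[i] = longest strictly decreasing subsequence starting at i:
i:      1  2  3  4  5  6  7  8  9 10 11 12 13
a[i]:  13  4 17 21  7  9 11 13 15 20  5 25 25
inc:    1  1  2  3  2  3  4  5  6  7  2  8  8
dec:    3  1  3  3  2  2  2  2  2  2  1  1  1
Best peak at i=10 (value 20): inc=7, dec=2, length 7+2−1 = 8.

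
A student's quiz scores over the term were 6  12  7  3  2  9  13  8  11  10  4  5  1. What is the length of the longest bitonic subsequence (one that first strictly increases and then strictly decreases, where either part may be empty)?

inc[i] = longest strictly increasing subsequence ending at i; dec[i] = longest strictly decreasing subsequence starting at i:
i:      1  2  3  4  5  6  7  8  9 10 11 12 13
a[i]:   6 12  7  3  2  9 13  8 11 10  4  5  1
inc:    1  2  2  1  1  3  4  3  4  4  2  3  1
dec:    4  5  4  3  2  4  5  3  4  3  2  2  1
Best peak at i=7 (value 13): inc=4, dec=5, length 4+5−1 = 8.

8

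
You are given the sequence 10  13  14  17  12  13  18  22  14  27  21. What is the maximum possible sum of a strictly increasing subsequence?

Let S[i] be the best sum of a strictly increasing subsequence ending at i:
i:       1   2   3   4   5   6   7   8   9  10  11
a[i]:   10  13  14  17  12  13  18  22  14  27  21
S:      10  23  37  54  22  35  72  94  49 121  93
Maximum is 121 (e.g. 10 + 13 + 14 + 17 + 18 + 22 + 27).

121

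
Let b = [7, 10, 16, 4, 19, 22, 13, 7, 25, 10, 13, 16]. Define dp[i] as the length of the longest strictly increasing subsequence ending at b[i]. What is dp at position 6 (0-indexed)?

3

dp[i] = 1 + max{dp[j] : j<i, b[j]<b[i]} (or 1 if no such j):
i:      0  1  2  3  4  5  6  7  8  9 10 11
b[i]:   7 10 16  4 19 22 13  7 25 10 13 16
dp:     1  2  3  1  4  5  3  2  6  3  4  5
At index 6 the value is 3.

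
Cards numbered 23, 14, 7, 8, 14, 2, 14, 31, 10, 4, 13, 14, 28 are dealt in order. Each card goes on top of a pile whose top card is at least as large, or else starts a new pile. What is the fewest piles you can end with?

Place each on the leftmost legal pile:
23 → new pile 1 (tops now [23])
14 → pile 1 (tops now [14])
7 → pile 1 (tops now [7])
8 → new pile 2 (tops now [7, 8])
14 → new pile 3 (tops now [7, 8, 14])
2 → pile 1 (tops now [2, 8, 14])
14 → pile 3 (tops now [2, 8, 14])
31 → new pile 4 (tops now [2, 8, 14, 31])
10 → pile 3 (tops now [2, 8, 10, 31])
4 → pile 2 (tops now [2, 4, 10, 31])
13 → pile 4 (tops now [2, 4, 10, 13])
14 → new pile 5 (tops now [2, 4, 10, 13, 14])
28 → new pile 6 (tops now [2, 4, 10, 13, 14, 28])
Six piles.

6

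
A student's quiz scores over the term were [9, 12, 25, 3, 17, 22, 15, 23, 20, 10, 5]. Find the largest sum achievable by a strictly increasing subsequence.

83

Let S[i] be the best sum of a strictly increasing subsequence ending at i:
i:      1  2  3  4  5  6  7  8  9 10 11
a[i]:   9 12 25  3 17 22 15 23 20 10  5
S:      9 21 46  3 38 60 36 83 58 19  8
Maximum is 83 (e.g. 9 + 12 + 17 + 22 + 23).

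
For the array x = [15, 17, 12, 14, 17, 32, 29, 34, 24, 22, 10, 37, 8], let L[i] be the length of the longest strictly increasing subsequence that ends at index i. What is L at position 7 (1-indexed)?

4

dp[i] = 1 + max{dp[j] : j<i, x[j]<x[i]} (or 1 if no such j):
i:      1  2  3  4  5  6  7  8  9 10 11 12 13
x[i]:  15 17 12 14 17 32 29 34 24 22 10 37  8
dp:     1  2  1  2  3  4  4  5  4  4  1  6  1
At index 7 the value is 4.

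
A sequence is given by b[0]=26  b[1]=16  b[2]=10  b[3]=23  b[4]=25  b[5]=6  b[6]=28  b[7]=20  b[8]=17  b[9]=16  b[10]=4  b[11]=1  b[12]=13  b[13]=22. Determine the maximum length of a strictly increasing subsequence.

4

Let dp[i] be the length of the longest such subsequence ending at index i:
i:      0  1  2  3  4  5  6  7  8  9 10 11 12 13
b[i]:  26 16 10 23 25  6 28 20 17 16  4  1 13 22
dp:     1  1  1  2  3  1  4  2  2  2  1  1  2  3
Maximum dp value is 4.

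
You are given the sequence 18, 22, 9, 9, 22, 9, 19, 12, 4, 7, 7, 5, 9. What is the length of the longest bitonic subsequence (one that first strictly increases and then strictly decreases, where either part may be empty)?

6

inc[i] = longest strictly increasing subsequence ending at i; dec[i] = longest strictly decreasing subsequence starting at i:
i:      1  2  3  4  5  6  7  8  9 10 11 12 13
a[i]:  18 22  9  9 22  9 19 12  4  7  7  5  9
inc:    1  2  1  1  2  1  2  2  1  2  2  2  3
dec:    4  5  3  3  5  3  4  3  1  2  2  1  1
Best peak at i=2 (value 22): inc=2, dec=5, length 2+5−1 = 6.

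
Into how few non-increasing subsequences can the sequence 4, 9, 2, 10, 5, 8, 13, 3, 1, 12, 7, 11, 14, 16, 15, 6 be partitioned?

Place each on the leftmost legal pile:
4 → new pile 1 (tops now [4])
9 → new pile 2 (tops now [4, 9])
2 → pile 1 (tops now [2, 9])
10 → new pile 3 (tops now [2, 9, 10])
5 → pile 2 (tops now [2, 5, 10])
8 → pile 3 (tops now [2, 5, 8])
13 → new pile 4 (tops now [2, 5, 8, 13])
3 → pile 2 (tops now [2, 3, 8, 13])
1 → pile 1 (tops now [1, 3, 8, 13])
12 → pile 4 (tops now [1, 3, 8, 12])
7 → pile 3 (tops now [1, 3, 7, 12])
11 → pile 4 (tops now [1, 3, 7, 11])
14 → new pile 5 (tops now [1, 3, 7, 11, 14])
16 → new pile 6 (tops now [1, 3, 7, 11, 14, 16])
15 → pile 6 (tops now [1, 3, 7, 11, 14, 15])
6 → pile 3 (tops now [1, 3, 6, 11, 14, 15])
Six piles.

6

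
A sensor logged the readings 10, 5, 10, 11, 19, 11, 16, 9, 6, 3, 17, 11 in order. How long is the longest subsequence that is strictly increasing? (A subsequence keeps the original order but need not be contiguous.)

Let dp[i] be the length of the longest such subsequence ending at index i:
i:      1  2  3  4  5  6  7  8  9 10 11 12
a[i]:  10  5 10 11 19 11 16  9  6  3 17 11
dp:     1  1  2  3  4  3  4  2  2  1  5  3
Maximum dp value is 5.

5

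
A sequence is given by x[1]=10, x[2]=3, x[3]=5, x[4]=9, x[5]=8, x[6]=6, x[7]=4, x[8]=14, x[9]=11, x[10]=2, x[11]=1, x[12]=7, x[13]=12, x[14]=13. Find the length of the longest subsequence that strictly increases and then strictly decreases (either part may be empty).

inc[i] = longest strictly increasing subsequence ending at i; dec[i] = longest strictly decreasing subsequence starting at i:
i:      1  2  3  4  5  6  7  8  9 10 11 12 13 14
x[i]:  10  3  5  9  8  6  4 14 11  2  1  7 12 13
inc:    1  1  2  3  3  3  2  4  4  1  1  4  5  6
dec:    7  3  4  6  5  4  3  4  3  2  1  1  1  1
Best peak at i=4 (value 9): inc=3, dec=6, length 3+6−1 = 8.

8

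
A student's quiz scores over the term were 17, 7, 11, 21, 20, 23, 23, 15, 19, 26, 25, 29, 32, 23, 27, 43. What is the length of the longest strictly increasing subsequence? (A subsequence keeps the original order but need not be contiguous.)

8

Let dp[i] be the length of the longest such subsequence ending at index i:
i:      1  2  3  4  5  6  7  8  9 10 11 12 13 14 15 16
a[i]:  17  7 11 21 20 23 23 15 19 26 25 29 32 23 27 43
dp:     1  1  2  3  3  4  4  3  4  5  5  6  7  5  6  8
Maximum dp value is 8.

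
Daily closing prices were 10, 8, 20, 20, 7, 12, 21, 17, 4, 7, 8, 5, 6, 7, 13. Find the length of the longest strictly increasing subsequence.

5

Let dp[i] be the length of the longest such subsequence ending at index i:
i:      1  2  3  4  5  6  7  8  9 10 11 12 13 14 15
a[i]:  10  8 20 20  7 12 21 17  4  7  8  5  6  7 13
dp:     1  1  2  2  1  2  3  3  1  2  3  2  3  4  5
Maximum dp value is 5.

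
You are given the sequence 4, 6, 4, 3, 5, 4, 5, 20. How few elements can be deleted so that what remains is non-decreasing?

Fewest deletions = n − (longest non-decreasing subsequence).
Patience tails:
4 → extends → [4]
6 → extends → [4, 6]
4 → replaces 6 → [4, 4]
3 → replaces 4 → [3, 4]
5 → extends → [3, 4, 5]
4 → replaces 5 → [3, 4, 4]
5 → extends → [3, 4, 4, 5]
20 → extends → [3, 4, 4, 5, 20]
Longest non-decreasing subsequence has length 5, so deletions = 8 − 5 = 3.

3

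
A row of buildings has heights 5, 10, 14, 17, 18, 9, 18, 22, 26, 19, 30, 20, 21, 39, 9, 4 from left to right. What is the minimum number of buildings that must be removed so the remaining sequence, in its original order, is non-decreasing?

6

Fewest deletions = n − (longest non-decreasing subsequence).
i:      1  2  3  4  5  6  7  8  9 10 11 12 13 14 15 16
a[i]:   5 10 14 17 18  9 18 22 26 19 30 20 21 39  9  4
dp:     1  2  3  4  5  2  6  7  8  7  9  8  9 10  3  1
max dp = 10, so deletions = 16 − 10 = 6.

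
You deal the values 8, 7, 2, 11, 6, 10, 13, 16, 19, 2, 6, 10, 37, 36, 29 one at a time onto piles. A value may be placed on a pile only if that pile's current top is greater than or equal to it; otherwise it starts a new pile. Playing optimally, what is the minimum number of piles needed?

7

The minimum number of non-increasing subsequences covering a sequence equals the length of its longest strictly increasing subsequence.
LIS length is 7 (e.g. 2, 6, 10, 13, 16, 19, 37), so 7 piles are needed.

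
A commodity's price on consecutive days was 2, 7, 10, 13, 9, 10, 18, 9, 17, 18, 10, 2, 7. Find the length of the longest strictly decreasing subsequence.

4

Negate each value so 'decreasing' becomes 'increasing', then run patience tails on the negated sequence:
-2 → extends → [-2]
-7 → replaces -2 → [-7]
-10 → replaces -7 → [-10]
-13 → replaces -10 → [-13]
-9 → extends → [-13, -9]
-10 → replaces -9 → [-13, -10]
-18 → replaces -13 → [-18, -10]
-9 → extends → [-18, -10, -9]
-17 → replaces -10 → [-18, -17, -9]
-18 → already a tail → [-18, -17, -9]
-10 → replaces -9 → [-18, -17, -10]
-2 → extends → [-18, -17, -10, -2]
-7 → replaces -2 → [-18, -17, -10, -7]
Four tails, so the longest strictly decreasing subsequence of the original has length 4.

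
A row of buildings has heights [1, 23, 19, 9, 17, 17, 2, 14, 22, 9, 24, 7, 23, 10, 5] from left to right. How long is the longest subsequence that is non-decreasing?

Track the smallest tail for each achievable length (allowing ties):
1 → extends → [1]
23 → extends → [1, 23]
19 → replaces 23 → [1, 19]
9 → replaces 19 → [1, 9]
17 → extends → [1, 9, 17]
17 → extends → [1, 9, 17, 17]
2 → replaces 9 → [1, 2, 17, 17]
14 → replaces 17 → [1, 2, 14, 17]
22 → extends → [1, 2, 14, 17, 22]
9 → replaces 14 → [1, 2, 9, 17, 22]
24 → extends → [1, 2, 9, 17, 22, 24]
7 → replaces 9 → [1, 2, 7, 17, 22, 24]
23 → replaces 24 → [1, 2, 7, 17, 22, 23]
10 → replaces 17 → [1, 2, 7, 10, 22, 23]
5 → replaces 7 → [1, 2, 5, 10, 22, 23]
Six tails, so the longest non-decreasing subsequence has length 6 (e.g. 1, 9, 17, 17, 22, 24).

6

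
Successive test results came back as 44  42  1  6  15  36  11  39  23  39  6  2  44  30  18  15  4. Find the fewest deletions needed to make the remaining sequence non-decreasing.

10

Fewest deletions = n − (longest non-decreasing subsequence).
Patience tails:
44 → extends → [44]
42 → replaces 44 → [42]
1 → replaces 42 → [1]
6 → extends → [1, 6]
15 → extends → [1, 6, 15]
36 → extends → [1, 6, 15, 36]
11 → replaces 15 → [1, 6, 11, 36]
39 → extends → [1, 6, 11, 36, 39]
23 → replaces 36 → [1, 6, 11, 23, 39]
39 → extends → [1, 6, 11, 23, 39, 39]
6 → replaces 11 → [1, 6, 6, 23, 39, 39]
2 → replaces 6 → [1, 2, 6, 23, 39, 39]
44 → extends → [1, 2, 6, 23, 39, 39, 44]
30 → replaces 39 → [1, 2, 6, 23, 30, 39, 44]
18 → replaces 23 → [1, 2, 6, 18, 30, 39, 44]
15 → replaces 18 → [1, 2, 6, 15, 30, 39, 44]
4 → replaces 6 → [1, 2, 4, 15, 30, 39, 44]
Longest non-decreasing subsequence has length 7, so deletions = 17 − 7 = 10.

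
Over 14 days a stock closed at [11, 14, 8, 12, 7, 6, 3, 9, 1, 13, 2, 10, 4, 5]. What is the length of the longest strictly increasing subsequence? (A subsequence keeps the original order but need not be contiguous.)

4

Let dp[i] be the length of the longest such subsequence ending at index i:
i:      1  2  3  4  5  6  7  8  9 10 11 12 13 14
a[i]:  11 14  8 12  7  6  3  9  1 13  2 10  4  5
dp:     1  2  1  2  1  1  1  2  1  3  2  3  3  4
Maximum dp value is 4.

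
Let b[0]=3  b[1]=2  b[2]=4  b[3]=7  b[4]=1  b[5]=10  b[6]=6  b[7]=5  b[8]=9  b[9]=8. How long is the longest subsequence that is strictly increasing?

4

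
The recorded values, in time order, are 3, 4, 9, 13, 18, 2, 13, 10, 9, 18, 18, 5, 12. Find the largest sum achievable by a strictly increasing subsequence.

Let S[i] be the best sum of a strictly increasing subsequence ending at i:
i:      1  2  3  4  5  6  7  8  9 10 11 12 13
a[i]:   3  4  9 13 18  2 13 10  9 18 18  5 12
S:      3  7 16 29 47  2 29 26 16 47 47 12 38
Maximum is 47 (e.g. 3 + 4 + 9 + 13 + 18).

47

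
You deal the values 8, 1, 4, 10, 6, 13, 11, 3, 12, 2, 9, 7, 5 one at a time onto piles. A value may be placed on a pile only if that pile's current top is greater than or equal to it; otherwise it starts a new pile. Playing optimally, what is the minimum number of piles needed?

5

Place each on the leftmost legal pile:
8 → new pile 1 (tops now [8])
1 → pile 1 (tops now [1])
4 → new pile 2 (tops now [1, 4])
10 → new pile 3 (tops now [1, 4, 10])
6 → pile 3 (tops now [1, 4, 6])
13 → new pile 4 (tops now [1, 4, 6, 13])
11 → pile 4 (tops now [1, 4, 6, 11])
3 → pile 2 (tops now [1, 3, 6, 11])
12 → new pile 5 (tops now [1, 3, 6, 11, 12])
2 → pile 2 (tops now [1, 2, 6, 11, 12])
9 → pile 4 (tops now [1, 2, 6, 9, 12])
7 → pile 4 (tops now [1, 2, 6, 7, 12])
5 → pile 3 (tops now [1, 2, 5, 7, 12])
Five piles.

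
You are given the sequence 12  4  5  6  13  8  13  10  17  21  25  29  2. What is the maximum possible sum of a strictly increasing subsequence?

128

Let S[i] be the best sum of a strictly increasing subsequence ending at i:
i:       1   2   3   4   5   6   7   8   9  10  11  12  13
a[i]:   12   4   5   6  13   8  13  10  17  21  25  29   2
S:      12   4   9  15  28  23  36  33  53  74  99 128   2
Maximum is 128 (e.g. 4 + 5 + 6 + 8 + 13 + 17 + 21 + 25 + 29).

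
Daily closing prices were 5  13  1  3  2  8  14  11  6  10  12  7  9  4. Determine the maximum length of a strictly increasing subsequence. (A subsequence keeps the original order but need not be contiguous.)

5

Let dp[i] be the length of the longest such subsequence ending at index i:
i:      1  2  3  4  5  6  7  8  9 10 11 12 13 14
a[i]:   5 13  1  3  2  8 14 11  6 10 12  7  9  4
dp:     1  2  1  2  2  3  4  4  3  4  5  4  5  3
Maximum dp value is 5.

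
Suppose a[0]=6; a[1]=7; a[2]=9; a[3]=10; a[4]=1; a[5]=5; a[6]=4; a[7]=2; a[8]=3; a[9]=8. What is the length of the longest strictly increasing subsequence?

4

Let dp[i] be the length of the longest such subsequence ending at index i:
i:      0  1  2  3  4  5  6  7  8  9
a[i]:   6  7  9 10  1  5  4  2  3  8
dp:     1  2  3  4  1  2  2  2  3  4
Maximum dp value is 4.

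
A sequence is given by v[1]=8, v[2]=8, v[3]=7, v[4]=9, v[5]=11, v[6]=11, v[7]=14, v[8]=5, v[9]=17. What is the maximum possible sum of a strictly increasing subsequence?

Let S[i] be the best sum of a strictly increasing subsequence ending at i:
i:      1  2  3  4  5  6  7  8  9
v[i]:   8  8  7  9 11 11 14  5 17
S:      8  8  7 17 28 28 42  5 59
Maximum is 59 (e.g. 8 + 9 + 11 + 14 + 17).

59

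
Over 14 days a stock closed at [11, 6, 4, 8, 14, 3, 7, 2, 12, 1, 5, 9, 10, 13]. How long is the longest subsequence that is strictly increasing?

Track the smallest tail for each achievable length (strict):
11 → extends → [11]
6 → replaces 11 → [6]
4 → replaces 6 → [4]
8 → extends → [4, 8]
14 → extends → [4, 8, 14]
3 → replaces 4 → [3, 8, 14]
7 → replaces 8 → [3, 7, 14]
2 → replaces 3 → [2, 7, 14]
12 → replaces 14 → [2, 7, 12]
1 → replaces 2 → [1, 7, 12]
5 → replaces 7 → [1, 5, 12]
9 → replaces 12 → [1, 5, 9]
10 → extends → [1, 5, 9, 10]
13 → extends → [1, 5, 9, 10, 13]
Five tails, so the longest strictly increasing subsequence has length 5 (e.g. 6, 8, 9, 10, 13).

5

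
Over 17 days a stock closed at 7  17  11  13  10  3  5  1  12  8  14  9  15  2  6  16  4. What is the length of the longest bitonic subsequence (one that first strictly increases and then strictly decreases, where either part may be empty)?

inc[i] = longest strictly increasing subsequence ending at i; dec[i] = longest strictly decreasing subsequence starting at i:
i:      1  2  3  4  5  6  7  8  9 10 11 12 13 14 15 16 17
a[i]:   7 17 11 13 10  3  5  1 12  8 14  9 15  2  6 16  4
inc:    1  2  2  3  2  1  2  1  3  3  4  4  5  2  3  6  3
dec:    3  6  5  5  4  2  2  1  4  3  4  3  3  1  2  2  1
Best peak at i=2 (value 17): inc=2, dec=6, length 2+6−1 = 7.

7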